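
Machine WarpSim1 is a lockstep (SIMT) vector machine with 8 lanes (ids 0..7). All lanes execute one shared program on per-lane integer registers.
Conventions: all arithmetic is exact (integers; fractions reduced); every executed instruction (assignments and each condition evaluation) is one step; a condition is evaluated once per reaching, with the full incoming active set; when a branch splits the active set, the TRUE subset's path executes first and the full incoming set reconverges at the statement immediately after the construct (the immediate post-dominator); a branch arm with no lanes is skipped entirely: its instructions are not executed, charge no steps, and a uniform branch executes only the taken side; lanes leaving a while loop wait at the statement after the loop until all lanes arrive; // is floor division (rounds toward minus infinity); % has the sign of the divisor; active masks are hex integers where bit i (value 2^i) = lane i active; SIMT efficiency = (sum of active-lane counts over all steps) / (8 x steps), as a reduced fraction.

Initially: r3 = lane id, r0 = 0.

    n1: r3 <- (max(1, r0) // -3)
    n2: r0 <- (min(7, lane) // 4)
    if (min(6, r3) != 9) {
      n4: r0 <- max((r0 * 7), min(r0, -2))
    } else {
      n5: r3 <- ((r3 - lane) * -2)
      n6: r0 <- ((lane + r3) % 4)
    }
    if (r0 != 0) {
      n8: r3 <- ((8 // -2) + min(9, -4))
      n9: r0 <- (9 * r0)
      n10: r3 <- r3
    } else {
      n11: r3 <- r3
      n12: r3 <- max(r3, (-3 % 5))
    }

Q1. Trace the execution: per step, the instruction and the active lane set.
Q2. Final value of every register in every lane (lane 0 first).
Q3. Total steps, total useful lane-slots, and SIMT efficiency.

step 0: r3 <- (max(1, r0) // -3)     0xff
step 1: r0 <- (min(7, lane) // 4)    0xff
step 2: eval (min(6, r3) != 9)       0xff
step 3: r0 <- max((r0 * 7), min(r0, -2)) 0xff
step 4: eval (r0 != 0)               0xff
step 5: r3 <- ((8 // -2) + min(9, -4)) 0xf0
step 6: r0 <- (9 * r0)               0xf0
step 7: r3 <- r3                     0xf0
step 8: r3 <- r3                     0x0f
step 9: r3 <- max(r3, (-3 % 5))      0x0f

Answer: 10 steps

r3: 2,2,2,2,-8,-8,-8,-8
r0: 0,0,0,0,63,63,63,63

steps = 10; useful = 60; efficiency = 60/80 = 3/4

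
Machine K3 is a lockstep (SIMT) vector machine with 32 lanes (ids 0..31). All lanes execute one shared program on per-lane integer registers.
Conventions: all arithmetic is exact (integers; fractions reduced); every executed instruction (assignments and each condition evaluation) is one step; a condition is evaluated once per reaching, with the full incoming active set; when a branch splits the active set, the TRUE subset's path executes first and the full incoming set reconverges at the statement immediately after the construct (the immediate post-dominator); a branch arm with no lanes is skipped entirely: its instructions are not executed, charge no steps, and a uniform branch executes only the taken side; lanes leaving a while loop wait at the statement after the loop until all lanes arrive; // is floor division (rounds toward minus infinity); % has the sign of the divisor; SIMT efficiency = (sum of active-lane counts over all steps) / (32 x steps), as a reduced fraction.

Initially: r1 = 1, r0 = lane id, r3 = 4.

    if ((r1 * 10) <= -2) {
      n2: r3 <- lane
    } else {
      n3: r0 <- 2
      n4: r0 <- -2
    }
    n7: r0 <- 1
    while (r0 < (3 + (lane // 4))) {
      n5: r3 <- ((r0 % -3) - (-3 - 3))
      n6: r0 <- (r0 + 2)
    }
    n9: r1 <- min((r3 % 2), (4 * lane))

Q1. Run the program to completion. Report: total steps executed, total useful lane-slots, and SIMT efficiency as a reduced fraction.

Answer: 21 steps, 480 useful, 5/7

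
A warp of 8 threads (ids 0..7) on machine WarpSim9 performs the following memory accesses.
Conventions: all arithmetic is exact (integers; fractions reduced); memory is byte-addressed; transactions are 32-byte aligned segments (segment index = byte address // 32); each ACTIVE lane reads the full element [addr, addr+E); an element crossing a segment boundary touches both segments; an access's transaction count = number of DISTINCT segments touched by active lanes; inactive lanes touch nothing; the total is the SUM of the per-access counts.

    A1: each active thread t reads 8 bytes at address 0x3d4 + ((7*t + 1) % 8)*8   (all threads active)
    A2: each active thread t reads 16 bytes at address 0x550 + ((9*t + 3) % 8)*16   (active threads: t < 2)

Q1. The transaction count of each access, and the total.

A1: 3 transactions
A2: 1 transaction

Answer: 3,1; total 4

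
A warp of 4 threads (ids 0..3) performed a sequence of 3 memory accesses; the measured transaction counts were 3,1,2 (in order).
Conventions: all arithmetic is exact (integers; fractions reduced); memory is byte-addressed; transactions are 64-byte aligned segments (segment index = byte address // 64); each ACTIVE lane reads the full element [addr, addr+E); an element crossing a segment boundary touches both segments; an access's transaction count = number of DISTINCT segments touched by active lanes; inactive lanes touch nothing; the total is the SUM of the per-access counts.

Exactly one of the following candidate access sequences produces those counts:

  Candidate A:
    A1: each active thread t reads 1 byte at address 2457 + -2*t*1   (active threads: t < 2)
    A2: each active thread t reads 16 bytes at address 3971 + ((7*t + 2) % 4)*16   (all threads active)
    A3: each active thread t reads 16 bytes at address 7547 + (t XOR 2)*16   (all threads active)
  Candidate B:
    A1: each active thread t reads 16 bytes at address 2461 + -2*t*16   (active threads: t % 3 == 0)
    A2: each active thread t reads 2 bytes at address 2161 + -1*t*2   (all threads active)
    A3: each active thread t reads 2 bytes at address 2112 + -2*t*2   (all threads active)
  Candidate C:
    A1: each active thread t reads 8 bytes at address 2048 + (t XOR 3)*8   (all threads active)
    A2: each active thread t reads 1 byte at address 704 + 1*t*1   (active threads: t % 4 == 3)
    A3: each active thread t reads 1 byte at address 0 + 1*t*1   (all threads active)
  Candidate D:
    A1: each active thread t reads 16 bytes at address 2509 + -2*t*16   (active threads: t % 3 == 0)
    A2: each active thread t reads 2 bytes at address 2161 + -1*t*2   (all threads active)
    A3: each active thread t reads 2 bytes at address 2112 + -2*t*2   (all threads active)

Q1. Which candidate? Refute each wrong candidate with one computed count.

A: A1 gives 1 transaction, not 3
C: A1 gives 1 transaction, not 3
D: A1 gives 2 transactions, not 3
B: all counts match (3,1,2)

Answer: B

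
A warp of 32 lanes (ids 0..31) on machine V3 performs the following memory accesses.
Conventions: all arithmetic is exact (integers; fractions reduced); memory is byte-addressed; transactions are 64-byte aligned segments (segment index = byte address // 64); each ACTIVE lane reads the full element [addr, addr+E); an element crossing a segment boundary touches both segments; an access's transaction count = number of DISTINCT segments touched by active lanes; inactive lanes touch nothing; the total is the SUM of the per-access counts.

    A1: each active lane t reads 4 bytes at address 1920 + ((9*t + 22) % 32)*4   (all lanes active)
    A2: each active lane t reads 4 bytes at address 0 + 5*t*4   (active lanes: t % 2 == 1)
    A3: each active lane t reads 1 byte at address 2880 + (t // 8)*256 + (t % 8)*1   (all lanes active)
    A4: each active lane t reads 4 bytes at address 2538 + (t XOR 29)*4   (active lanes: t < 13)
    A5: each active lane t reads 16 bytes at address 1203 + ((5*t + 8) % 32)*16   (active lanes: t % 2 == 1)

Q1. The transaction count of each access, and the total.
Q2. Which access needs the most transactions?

A1: 2 transactions
A2: 10 transactions
A3: 4 transactions
A4: 2 transactions
A5: 8 transactions

Answer: 2,10,4,2,8; total 26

Answer: A2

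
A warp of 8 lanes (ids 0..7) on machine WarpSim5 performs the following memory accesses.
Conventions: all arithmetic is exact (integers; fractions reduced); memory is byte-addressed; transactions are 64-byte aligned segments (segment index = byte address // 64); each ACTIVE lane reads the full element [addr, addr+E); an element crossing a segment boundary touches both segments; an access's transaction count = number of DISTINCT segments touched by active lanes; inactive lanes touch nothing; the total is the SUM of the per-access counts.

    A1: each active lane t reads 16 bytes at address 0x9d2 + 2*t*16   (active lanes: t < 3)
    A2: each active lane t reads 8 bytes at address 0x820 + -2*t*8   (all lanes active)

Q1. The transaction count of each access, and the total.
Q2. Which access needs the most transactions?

A1: 2 transactions
A2: 3 transactions

Answer: 2,3; total 5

Answer: A2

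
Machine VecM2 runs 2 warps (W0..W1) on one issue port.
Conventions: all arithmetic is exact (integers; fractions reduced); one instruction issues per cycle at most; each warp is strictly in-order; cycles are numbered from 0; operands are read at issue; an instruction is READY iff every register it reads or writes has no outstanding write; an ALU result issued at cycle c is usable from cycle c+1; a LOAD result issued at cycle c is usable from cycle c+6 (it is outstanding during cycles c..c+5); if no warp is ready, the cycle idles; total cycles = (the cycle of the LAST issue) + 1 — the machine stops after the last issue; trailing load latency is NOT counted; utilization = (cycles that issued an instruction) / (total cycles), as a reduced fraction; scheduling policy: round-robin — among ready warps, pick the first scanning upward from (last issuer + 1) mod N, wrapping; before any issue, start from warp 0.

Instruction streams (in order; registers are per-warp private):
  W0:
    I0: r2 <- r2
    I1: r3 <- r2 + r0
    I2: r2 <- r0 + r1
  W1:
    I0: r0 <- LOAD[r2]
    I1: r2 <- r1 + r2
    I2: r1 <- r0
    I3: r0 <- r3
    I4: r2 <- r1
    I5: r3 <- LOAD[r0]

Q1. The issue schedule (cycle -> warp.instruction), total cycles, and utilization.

cycle 0: W0.I0
cycle 1: W1.I0
cycle 2: W0.I1
cycle 3: W1.I1
cycle 4: W0.I2
cycle 5: idle
cycle 6: idle
cycle 7: W1.I2
cycle 8: W1.I3
cycle 9: W1.I4
cycle 10: W1.I5

Answer: 11 cycles, utilization 9/11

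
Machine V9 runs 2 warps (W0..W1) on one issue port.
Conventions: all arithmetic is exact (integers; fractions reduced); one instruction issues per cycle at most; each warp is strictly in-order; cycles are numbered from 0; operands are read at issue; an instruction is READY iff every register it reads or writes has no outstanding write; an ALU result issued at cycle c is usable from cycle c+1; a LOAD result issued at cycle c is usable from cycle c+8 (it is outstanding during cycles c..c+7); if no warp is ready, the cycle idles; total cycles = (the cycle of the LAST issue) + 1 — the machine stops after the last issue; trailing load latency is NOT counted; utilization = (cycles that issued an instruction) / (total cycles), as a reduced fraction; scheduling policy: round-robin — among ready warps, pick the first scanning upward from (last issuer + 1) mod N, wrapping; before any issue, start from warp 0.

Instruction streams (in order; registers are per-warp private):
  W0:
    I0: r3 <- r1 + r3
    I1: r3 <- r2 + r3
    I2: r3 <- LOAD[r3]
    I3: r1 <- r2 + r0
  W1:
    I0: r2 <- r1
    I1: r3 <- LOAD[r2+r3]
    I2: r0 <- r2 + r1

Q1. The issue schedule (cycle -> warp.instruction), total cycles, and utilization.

cycle 0: W0.I0
cycle 1: W1.I0
cycle 2: W0.I1
cycle 3: W1.I1
cycle 4: W0.I2
cycle 5: W1.I2
cycle 6: W0.I3

Answer: 7 cycles, utilization 1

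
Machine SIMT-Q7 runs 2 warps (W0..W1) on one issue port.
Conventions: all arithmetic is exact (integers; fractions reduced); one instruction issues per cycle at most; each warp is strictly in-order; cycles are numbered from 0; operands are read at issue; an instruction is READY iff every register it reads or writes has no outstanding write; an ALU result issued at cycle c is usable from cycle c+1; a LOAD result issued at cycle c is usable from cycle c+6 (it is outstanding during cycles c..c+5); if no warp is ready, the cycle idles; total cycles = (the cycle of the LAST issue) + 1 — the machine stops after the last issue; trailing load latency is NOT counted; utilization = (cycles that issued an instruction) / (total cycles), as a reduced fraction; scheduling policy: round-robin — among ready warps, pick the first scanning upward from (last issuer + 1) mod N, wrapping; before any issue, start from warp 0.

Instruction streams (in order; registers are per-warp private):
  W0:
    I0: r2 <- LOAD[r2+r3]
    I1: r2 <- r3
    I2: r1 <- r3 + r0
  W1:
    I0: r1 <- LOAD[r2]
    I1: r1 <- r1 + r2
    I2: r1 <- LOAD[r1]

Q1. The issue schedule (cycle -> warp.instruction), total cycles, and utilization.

cycle 0: W0.I0
cycle 1: W1.I0
cycle 2: idle
cycle 3: idle
cycle 4: idle
cycle 5: idle
cycle 6: W0.I1
cycle 7: W1.I1
cycle 8: W0.I2
cycle 9: W1.I2

Answer: 10 cycles, utilization 3/5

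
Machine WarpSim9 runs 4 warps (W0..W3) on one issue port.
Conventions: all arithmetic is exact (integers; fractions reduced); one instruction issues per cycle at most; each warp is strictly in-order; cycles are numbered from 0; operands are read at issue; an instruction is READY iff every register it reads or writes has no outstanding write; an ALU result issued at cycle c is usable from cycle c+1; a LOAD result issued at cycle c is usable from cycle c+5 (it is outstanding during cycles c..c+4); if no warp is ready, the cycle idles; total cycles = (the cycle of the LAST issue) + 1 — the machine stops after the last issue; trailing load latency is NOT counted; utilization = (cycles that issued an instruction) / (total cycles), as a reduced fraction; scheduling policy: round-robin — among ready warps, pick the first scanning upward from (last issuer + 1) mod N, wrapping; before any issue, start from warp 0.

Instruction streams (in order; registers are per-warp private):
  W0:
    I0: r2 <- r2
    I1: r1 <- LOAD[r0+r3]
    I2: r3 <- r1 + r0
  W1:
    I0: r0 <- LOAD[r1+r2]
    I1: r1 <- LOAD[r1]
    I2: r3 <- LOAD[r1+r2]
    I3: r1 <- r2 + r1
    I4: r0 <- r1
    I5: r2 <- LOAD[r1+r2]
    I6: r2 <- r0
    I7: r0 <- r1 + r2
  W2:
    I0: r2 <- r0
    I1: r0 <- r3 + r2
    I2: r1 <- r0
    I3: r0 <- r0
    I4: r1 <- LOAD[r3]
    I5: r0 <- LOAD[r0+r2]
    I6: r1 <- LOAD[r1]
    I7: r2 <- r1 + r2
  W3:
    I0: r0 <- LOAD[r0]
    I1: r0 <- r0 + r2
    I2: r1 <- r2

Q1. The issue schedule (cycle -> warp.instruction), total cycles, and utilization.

cycle 0: W0.I0
cycle 1: W1.I0
cycle 2: W2.I0
cycle 3: W3.I0
cycle 4: W0.I1
cycle 5: W1.I1
cycle 6: W2.I1
cycle 7: W2.I2
cycle 8: W3.I1
cycle 9: W0.I2
cycle 10: W1.I2
cycle 11: W2.I3
cycle 12: W3.I2
cycle 13: W1.I3
cycle 14: W2.I4
cycle 15: W1.I4
cycle 16: W2.I5
cycle 17: W1.I5
cycle 18: idle
cycle 19: W2.I6
cycle 20: idle
cycle 21: idle
cycle 22: W1.I6
cycle 23: W1.I7
cycle 24: W2.I7

Answer: 25 cycles, utilization 22/25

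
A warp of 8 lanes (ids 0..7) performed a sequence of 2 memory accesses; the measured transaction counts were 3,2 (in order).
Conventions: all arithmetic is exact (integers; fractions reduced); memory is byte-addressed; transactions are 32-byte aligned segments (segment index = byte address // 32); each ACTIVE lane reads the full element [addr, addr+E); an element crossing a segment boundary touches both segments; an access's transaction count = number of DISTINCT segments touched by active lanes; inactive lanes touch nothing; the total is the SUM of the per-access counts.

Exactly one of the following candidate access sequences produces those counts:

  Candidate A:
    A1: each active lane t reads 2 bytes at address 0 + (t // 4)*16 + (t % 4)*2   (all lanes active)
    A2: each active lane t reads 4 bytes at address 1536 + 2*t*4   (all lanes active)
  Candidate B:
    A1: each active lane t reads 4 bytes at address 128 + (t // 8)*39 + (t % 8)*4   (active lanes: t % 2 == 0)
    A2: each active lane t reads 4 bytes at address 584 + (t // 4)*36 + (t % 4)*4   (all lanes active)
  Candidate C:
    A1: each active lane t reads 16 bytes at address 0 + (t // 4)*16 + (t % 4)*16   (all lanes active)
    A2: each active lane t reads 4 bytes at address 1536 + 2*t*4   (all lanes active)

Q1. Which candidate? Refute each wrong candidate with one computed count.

A: A1 gives 1 transaction, not 3
B: A1 gives 1 transaction, not 3
C: all counts match (3,2)

Answer: C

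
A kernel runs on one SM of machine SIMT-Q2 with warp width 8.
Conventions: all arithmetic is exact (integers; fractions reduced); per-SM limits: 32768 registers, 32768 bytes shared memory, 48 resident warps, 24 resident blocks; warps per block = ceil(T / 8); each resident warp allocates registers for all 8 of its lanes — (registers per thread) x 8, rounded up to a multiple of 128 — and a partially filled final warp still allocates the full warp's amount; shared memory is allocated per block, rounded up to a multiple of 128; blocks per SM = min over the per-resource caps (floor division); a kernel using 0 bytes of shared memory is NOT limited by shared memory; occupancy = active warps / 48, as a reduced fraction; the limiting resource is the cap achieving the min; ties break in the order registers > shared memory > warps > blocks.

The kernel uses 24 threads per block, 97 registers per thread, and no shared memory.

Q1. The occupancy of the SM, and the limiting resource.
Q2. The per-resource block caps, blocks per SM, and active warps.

Answer: occupancy 3/4, limited by registers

registers: 12 blocks
shared memory: no limit (kernel uses none)
warps: 16 blocks
blocks: 24 blocks

Answer: 12 blocks, 36 active warps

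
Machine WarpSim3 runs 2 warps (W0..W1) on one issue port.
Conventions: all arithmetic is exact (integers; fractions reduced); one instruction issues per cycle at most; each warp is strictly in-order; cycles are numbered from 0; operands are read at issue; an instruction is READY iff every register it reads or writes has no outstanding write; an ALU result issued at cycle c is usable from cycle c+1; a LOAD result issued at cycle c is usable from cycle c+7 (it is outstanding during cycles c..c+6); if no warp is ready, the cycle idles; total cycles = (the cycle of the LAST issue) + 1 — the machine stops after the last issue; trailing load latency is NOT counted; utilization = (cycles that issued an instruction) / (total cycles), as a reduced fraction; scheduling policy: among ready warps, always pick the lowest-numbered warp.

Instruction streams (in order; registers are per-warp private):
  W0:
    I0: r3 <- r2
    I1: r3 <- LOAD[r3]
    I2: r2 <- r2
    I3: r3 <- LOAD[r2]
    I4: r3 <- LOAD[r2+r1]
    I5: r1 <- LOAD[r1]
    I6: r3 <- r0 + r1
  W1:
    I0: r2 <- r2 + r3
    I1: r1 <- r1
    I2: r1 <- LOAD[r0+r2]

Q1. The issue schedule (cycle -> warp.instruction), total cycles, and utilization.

cycle 0: W0.I0
cycle 1: W0.I1
cycle 2: W0.I2
cycle 3: W1.I0
cycle 4: W1.I1
cycle 5: W1.I2
cycle 6: idle
cycle 7: idle
cycle 8: W0.I3
cycle 9: idle
cycle 10: idle
cycle 11: idle
cycle 12: idle
cycle 13: idle
cycle 14: idle
cycle 15: W0.I4
cycle 16: W0.I5
cycle 17: idle
cycle 18: idle
cycle 19: idle
cycle 20: idle
cycle 21: idle
cycle 22: idle
cycle 23: W0.I6

Answer: 24 cycles, utilization 5/12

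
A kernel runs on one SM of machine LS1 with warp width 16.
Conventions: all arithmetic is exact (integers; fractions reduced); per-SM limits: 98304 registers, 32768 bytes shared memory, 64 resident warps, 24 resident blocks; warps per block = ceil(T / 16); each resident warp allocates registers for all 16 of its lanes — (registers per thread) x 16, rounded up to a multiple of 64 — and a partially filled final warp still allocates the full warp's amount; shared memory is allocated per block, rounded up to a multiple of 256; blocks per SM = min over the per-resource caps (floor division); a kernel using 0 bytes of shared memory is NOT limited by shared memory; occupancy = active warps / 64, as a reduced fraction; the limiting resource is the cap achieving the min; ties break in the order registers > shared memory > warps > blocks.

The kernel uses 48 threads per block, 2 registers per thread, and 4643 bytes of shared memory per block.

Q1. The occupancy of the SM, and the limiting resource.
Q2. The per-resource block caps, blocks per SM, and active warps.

Answer: occupancy 9/32, limited by shared memory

registers: 512 blocks
shared memory: 6 blocks
warps: 21 blocks
blocks: 24 blocks

Answer: 6 blocks, 18 active warps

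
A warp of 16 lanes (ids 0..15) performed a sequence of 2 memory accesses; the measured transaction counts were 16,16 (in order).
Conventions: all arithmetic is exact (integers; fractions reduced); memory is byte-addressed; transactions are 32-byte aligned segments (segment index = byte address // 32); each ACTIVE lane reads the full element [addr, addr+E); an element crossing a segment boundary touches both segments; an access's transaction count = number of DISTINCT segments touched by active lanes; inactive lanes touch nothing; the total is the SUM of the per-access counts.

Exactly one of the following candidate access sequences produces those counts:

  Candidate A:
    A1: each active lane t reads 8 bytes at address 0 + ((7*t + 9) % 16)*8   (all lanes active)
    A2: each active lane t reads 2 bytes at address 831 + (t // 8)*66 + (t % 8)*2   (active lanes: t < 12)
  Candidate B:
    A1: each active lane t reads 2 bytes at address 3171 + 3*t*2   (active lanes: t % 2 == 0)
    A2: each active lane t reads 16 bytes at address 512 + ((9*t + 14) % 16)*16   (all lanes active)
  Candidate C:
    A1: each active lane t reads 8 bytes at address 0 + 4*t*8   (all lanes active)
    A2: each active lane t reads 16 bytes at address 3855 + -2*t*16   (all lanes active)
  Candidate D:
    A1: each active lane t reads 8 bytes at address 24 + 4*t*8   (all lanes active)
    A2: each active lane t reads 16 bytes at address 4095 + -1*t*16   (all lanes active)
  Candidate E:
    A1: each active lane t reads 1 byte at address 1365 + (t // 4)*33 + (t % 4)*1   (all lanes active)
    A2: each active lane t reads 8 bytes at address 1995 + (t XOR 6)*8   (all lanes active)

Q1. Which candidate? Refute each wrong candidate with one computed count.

A: A1 gives 4 transactions, not 16
B: A1 gives 3 transactions, not 16
D: A2 gives 9 transactions, not 16
E: A1 gives 4 transactions, not 16
C: all counts match (16,16)

Answer: C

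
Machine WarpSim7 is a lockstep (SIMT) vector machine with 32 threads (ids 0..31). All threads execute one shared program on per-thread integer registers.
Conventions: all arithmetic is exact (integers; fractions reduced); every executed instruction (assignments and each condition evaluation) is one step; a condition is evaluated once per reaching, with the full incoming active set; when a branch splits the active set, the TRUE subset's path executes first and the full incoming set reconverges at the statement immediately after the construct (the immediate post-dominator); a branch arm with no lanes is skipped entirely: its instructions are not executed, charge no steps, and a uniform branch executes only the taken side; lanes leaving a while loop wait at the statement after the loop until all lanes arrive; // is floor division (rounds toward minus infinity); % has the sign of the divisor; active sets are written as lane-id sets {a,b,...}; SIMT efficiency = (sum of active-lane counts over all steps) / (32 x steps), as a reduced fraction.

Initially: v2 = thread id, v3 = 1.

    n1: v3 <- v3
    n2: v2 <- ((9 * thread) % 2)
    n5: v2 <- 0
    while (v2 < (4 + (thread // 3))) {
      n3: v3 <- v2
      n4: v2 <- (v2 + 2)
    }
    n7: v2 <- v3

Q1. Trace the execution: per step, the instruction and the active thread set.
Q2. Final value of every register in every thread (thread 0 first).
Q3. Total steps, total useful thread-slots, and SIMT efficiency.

step 0: v3 <- v3                     {0,1,2,3,4,5,6,7,8,9,10,11,12,13,14,15,16,17,18,19,20,21,22,23,24,25,26,27,28,29,30,31}
step 1: v2 <- ((9 * thread) % 2)     {0,1,2,3,4,5,6,7,8,9,10,11,12,13,14,15,16,17,18,19,20,21,22,23,24,25,26,27,28,29,30,31}
step 2: v2 <- 0                      {0,1,2,3,4,5,6,7,8,9,10,11,12,13,14,15,16,17,18,19,20,21,22,23,24,25,26,27,28,29,30,31}
step 3: eval (v2 < (4 + (thread // 3))) {0,1,2,3,4,5,6,7,8,9,10,11,12,13,14,15,16,17,18,19,20,21,22,23,24,25,26,27,28,29,30,31}
step 4: v3 <- v2                     {0,1,2,3,4,5,6,7,8,9,10,11,12,13,14,15,16,17,18,19,20,21,22,23,24,25,26,27,28,29,30,31}
step 5: v2 <- (v2 + 2)               {0,1,2,3,4,5,6,7,8,9,10,11,12,13,14,15,16,17,18,19,20,21,22,23,24,25,26,27,28,29,30,31}
step 6: eval (v2 < (4 + (thread // 3))) {0,1,2,3,4,5,6,7,8,9,10,11,12,13,14,15,16,17,18,19,20,21,22,23,24,25,26,27,28,29,30,31}
step 7: v3 <- v2                     {0,1,2,3,4,5,6,7,8,9,10,11,12,13,14,15,16,17,18,19,20,21,22,23,24,25,26,27,28,29,30,31}
step 8: v2 <- (v2 + 2)               {0,1,2,3,4,5,6,7,8,9,10,11,12,13,14,15,16,17,18,19,20,21,22,23,24,25,26,27,28,29,30,31}
step 9: eval (v2 < (4 + (thread // 3))) {0,1,2,3,4,5,6,7,8,9,10,11,12,13,14,15,16,17,18,19,20,21,22,23,24,25,26,27,28,29,30,31}
step 10: v3 <- v2                     {3,4,5,6,7,8,9,10,11,12,13,14,15,16,17,18,19,20,21,22,23,24,25,26,27,28,29,30,31}
step 11: v2 <- (v2 + 2)               {3,4,5,6,7,8,9,10,11,12,13,14,15,16,17,18,19,20,21,22,23,24,25,26,27,28,29,30,31}
step 12: eval (v2 < (4 + (thread // 3))) {3,4,5,6,7,8,9,10,11,12,13,14,15,16,17,18,19,20,21,22,23,24,25,26,27,28,29,30,31}
step 13: v3 <- v2                     {9,10,11,12,13,14,15,16,17,18,19,20,21,22,23,24,25,26,27,28,29,30,31}
step 14: v2 <- (v2 + 2)               {9,10,11,12,13,14,15,16,17,18,19,20,21,22,23,24,25,26,27,28,29,30,31}
step 15: eval (v2 < (4 + (thread // 3))) {9,10,11,12,13,14,15,16,17,18,19,20,21,22,23,24,25,26,27,28,29,30,31}
step 16: v3 <- v2                     {15,16,17,18,19,20,21,22,23,24,25,26,27,28,29,30,31}
step 17: v2 <- (v2 + 2)               {15,16,17,18,19,20,21,22,23,24,25,26,27,28,29,30,31}
step 18: eval (v2 < (4 + (thread // 3))) {15,16,17,18,19,20,21,22,23,24,25,26,27,28,29,30,31}
step 19: v3 <- v2                     {21,22,23,24,25,26,27,28,29,30,31}
step 20: v2 <- (v2 + 2)               {21,22,23,24,25,26,27,28,29,30,31}
step 21: eval (v2 < (4 + (thread // 3))) {21,22,23,24,25,26,27,28,29,30,31}
step 22: v3 <- v2                     {27,28,29,30,31}
step 23: v2 <- (v2 + 2)               {27,28,29,30,31}
step 24: eval (v2 < (4 + (thread // 3))) {27,28,29,30,31}
step 25: v2 <- v3                     {0,1,2,3,4,5,6,7,8,9,10,11,12,13,14,15,16,17,18,19,20,21,22,23,24,25,26,27,28,29,30,31}

Answer: 26 steps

v2: 2,2,2,4,4,4,4,4,4,6,6,6,6,6,6,8,8,8,8,8,8,10,10,10,10,10,10,12,12,12,12,12
v3: 2,2,2,4,4,4,4,4,4,6,6,6,6,6,6,8,8,8,8,8,8,10,10,10,10,10,10,12,12,12,12,12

steps = 26; useful = 607; efficiency = 607/832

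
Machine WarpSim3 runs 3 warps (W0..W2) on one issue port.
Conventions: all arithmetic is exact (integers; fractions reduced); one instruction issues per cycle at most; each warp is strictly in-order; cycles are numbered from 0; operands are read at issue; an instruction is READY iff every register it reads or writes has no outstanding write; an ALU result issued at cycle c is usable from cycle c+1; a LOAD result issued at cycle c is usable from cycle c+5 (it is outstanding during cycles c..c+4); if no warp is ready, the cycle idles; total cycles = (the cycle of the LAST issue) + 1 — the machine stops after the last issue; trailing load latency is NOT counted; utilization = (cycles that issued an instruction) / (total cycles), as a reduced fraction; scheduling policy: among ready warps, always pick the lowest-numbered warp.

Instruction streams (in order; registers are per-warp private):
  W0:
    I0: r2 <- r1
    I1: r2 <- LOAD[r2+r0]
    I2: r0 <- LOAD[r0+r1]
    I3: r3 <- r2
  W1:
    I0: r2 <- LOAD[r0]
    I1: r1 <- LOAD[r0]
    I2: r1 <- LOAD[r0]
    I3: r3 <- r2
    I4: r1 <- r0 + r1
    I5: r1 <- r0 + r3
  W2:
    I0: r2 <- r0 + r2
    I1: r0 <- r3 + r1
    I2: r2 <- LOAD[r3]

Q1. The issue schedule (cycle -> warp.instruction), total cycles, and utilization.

cycle 0: W0.I0
cycle 1: W0.I1
cycle 2: W0.I2
cycle 3: W1.I0
cycle 4: W1.I1
cycle 5: W2.I0
cycle 6: W0.I3
cycle 7: W2.I1
cycle 8: W2.I2
cycle 9: W1.I2
cycle 10: W1.I3
cycle 11: idle
cycle 12: idle
cycle 13: idle
cycle 14: W1.I4
cycle 15: W1.I5

Answer: 16 cycles, utilization 13/16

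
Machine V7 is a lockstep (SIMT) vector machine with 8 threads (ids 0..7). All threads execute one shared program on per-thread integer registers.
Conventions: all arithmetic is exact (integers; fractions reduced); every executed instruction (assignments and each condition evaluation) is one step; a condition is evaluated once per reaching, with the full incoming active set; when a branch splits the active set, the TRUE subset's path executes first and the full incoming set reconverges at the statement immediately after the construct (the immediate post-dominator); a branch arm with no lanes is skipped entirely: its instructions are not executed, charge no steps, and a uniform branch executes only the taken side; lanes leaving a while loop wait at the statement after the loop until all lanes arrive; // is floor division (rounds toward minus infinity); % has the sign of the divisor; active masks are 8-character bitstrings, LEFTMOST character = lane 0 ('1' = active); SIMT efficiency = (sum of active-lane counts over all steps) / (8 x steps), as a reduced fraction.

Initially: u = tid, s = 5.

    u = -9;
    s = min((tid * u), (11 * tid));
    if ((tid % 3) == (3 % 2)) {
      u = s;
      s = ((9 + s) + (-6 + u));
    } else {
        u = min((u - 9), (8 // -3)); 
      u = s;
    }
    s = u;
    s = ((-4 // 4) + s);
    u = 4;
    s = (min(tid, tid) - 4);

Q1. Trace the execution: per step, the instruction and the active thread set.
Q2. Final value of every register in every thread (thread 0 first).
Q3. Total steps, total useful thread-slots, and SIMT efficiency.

step 0: u <- -9                      11111111
step 1: s <- min((tid * u), (11 * tid)) 11111111
step 2: eval ((tid % 3) == (3 % 2))  11111111
step 3: u <- s                       01001001
step 4: s <- ((9 + s) + (-6 + u))    01001001
step 5: u <- min((u - 9), (8 // -3)) 10110110
step 6: u <- s                       10110110
step 7: s <- u                       11111111
step 8: s <- ((-4 // 4) + s)         11111111
step 9: u <- 4                       11111111
step 10: s <- (min(tid, tid) - 4)     11111111

Answer: 11 steps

u: 4,4,4,4,4,4,4,4
s: -4,-3,-2,-1,0,1,2,3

steps = 11; useful = 72; efficiency = 72/88 = 9/11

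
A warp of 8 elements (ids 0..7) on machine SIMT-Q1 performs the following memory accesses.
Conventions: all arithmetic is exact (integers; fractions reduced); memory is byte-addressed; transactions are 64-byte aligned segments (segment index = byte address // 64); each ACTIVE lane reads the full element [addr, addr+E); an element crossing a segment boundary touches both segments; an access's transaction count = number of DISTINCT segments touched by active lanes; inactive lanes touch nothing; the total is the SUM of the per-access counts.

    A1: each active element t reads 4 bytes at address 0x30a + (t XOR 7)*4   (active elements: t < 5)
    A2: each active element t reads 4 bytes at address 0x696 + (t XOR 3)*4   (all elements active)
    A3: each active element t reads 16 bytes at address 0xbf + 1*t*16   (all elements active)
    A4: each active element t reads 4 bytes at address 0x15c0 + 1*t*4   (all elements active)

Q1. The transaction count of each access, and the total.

A1: 1 transaction
A2: 1 transaction
A3: 3 transactions
A4: 1 transaction

Answer: 1,1,3,1; total 6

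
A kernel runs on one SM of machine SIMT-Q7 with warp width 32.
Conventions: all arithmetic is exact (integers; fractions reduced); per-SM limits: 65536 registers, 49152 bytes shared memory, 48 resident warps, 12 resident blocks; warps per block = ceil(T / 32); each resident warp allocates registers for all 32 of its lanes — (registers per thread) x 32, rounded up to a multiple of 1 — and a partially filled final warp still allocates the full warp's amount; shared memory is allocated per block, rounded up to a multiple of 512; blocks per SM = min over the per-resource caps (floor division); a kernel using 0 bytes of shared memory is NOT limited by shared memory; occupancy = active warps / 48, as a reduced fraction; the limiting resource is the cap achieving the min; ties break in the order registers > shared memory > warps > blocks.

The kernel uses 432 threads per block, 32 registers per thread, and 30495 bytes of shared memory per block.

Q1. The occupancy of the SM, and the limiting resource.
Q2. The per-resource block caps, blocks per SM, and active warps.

Answer: occupancy 7/24, limited by shared memory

registers: 4 blocks
shared memory: 1 block
warps: 3 blocks
blocks: 12 blocks

Answer: 1 block, 14 active warps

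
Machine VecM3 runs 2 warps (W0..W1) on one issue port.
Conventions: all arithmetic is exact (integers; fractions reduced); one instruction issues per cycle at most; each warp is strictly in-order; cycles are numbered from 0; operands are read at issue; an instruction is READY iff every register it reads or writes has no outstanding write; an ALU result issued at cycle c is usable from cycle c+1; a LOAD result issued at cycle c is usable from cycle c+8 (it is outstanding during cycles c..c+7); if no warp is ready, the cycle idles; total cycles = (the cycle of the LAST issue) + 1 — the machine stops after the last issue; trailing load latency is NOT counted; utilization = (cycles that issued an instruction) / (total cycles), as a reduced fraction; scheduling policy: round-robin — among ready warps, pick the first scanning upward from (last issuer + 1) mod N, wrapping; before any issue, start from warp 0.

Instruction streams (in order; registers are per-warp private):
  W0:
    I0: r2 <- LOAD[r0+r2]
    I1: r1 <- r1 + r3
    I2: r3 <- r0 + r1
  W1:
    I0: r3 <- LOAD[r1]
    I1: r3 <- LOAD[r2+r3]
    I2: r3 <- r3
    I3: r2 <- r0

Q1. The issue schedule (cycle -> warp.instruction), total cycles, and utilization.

cycle 0: W0.I0
cycle 1: W1.I0
cycle 2: W0.I1
cycle 3: W0.I2
cycle 4: idle
cycle 5: idle
cycle 6: idle
cycle 7: idle
cycle 8: idle
cycle 9: W1.I1
cycle 10: idle
cycle 11: idle
cycle 12: idle
cycle 13: idle
cycle 14: idle
cycle 15: idle
cycle 16: idle
cycle 17: W1.I2
cycle 18: W1.I3

Answer: 19 cycles, utilization 7/19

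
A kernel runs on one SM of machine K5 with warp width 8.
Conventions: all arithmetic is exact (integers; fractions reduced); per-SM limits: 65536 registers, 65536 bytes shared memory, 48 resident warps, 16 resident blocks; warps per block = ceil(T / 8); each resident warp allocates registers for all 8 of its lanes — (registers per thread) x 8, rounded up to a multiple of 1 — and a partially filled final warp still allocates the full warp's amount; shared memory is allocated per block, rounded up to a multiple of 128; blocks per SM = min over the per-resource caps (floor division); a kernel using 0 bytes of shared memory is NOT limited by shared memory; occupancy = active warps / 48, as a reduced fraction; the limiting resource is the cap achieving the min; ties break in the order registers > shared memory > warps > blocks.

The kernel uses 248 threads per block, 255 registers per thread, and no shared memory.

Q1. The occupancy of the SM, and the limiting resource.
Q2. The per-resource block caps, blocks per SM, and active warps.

Answer: occupancy 31/48, limited by registers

registers: 1 block
shared memory: no limit (kernel uses none)
warps: 1 block
blocks: 16 blocks

Answer: 1 block, 31 active warps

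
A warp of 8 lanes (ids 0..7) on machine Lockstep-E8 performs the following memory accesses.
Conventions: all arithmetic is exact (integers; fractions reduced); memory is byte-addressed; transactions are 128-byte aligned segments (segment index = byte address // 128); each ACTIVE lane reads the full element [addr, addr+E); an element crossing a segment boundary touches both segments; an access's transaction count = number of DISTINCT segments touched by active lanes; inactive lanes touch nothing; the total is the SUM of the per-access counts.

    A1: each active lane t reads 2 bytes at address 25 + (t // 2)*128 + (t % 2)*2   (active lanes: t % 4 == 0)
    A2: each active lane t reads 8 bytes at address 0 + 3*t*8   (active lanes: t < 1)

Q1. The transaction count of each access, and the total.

A1: 2 transactions
A2: 1 transaction

Answer: 2,1; total 3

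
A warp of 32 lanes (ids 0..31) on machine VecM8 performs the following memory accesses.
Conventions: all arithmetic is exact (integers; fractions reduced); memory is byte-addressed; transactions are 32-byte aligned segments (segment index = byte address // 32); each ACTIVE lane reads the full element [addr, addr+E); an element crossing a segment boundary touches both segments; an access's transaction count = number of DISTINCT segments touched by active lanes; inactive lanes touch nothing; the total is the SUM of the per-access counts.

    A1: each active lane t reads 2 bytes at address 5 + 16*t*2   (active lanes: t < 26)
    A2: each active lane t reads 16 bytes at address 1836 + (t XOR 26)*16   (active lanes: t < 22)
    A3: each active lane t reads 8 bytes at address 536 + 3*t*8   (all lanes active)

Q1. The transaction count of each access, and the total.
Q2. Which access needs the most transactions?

A1: 26 transactions
A2: 13 transactions
A3: 25 transactions

Answer: 26,13,25; total 64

Answer: A1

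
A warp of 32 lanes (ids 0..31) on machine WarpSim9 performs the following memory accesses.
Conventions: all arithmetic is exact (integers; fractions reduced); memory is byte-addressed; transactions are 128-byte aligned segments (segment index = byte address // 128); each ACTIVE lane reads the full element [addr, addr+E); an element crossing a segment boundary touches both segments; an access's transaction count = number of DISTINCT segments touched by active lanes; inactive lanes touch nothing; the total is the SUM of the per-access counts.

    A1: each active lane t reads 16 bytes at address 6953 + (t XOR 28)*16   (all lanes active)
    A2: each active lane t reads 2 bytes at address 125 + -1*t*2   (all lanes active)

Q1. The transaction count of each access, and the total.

A1: 5 transactions
A2: 1 transaction

Answer: 5,1; total 6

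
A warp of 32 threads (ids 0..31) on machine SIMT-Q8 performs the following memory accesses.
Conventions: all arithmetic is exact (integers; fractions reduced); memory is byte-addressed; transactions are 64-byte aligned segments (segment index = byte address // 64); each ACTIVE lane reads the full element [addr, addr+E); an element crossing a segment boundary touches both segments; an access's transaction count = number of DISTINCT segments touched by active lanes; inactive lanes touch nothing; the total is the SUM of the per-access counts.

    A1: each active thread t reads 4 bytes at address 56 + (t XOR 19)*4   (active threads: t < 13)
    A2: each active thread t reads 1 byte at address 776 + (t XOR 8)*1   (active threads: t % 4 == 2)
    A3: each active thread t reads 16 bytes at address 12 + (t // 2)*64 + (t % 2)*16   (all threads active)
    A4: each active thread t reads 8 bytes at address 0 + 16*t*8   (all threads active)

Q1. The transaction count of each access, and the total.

A1: 2 transactions
A2: 1 transaction
A3: 16 transactions
A4: 32 transactions

Answer: 2,1,16,32; total 51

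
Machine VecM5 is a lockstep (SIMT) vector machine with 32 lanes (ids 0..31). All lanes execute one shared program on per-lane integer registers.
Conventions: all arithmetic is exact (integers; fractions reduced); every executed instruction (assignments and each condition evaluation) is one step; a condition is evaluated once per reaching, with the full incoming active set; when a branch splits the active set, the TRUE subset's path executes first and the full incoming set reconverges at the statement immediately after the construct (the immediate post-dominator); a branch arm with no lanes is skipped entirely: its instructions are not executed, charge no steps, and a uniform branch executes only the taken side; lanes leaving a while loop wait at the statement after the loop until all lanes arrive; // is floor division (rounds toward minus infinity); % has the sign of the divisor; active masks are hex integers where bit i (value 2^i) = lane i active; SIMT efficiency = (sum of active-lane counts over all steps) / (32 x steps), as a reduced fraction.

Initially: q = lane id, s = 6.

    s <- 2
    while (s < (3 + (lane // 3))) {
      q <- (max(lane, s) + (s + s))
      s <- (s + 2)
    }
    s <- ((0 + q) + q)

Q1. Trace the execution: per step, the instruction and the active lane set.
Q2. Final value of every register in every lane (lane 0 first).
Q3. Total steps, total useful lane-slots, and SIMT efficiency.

step 0: s <- 2                       0xffffffff
step 1: eval (s < (3 + (lane // 3))) 0xffffffff
step 2: q <- (max(lane, s) + (s + s)) 0xffffffff
step 3: s <- (s + 2)                 0xffffffff
step 4: eval (s < (3 + (lane // 3))) 0xffffffff
step 5: q <- (max(lane, s) + (s + s)) 0xffffffc0
step 6: s <- (s + 2)                 0xffffffc0
step 7: eval (s < (3 + (lane // 3))) 0xffffffc0
step 8: q <- (max(lane, s) + (s + s)) 0xfffff000
step 9: s <- (s + 2)                 0xfffff000
step 10: eval (s < (3 + (lane // 3))) 0xfffff000
step 11: q <- (max(lane, s) + (s + s)) 0xfffc0000
step 12: s <- (s + 2)                 0xfffc0000
step 13: eval (s < (3 + (lane // 3))) 0xfffc0000
step 14: q <- (max(lane, s) + (s + s)) 0xff000000
step 15: s <- (s + 2)                 0xff000000
step 16: eval (s < (3 + (lane // 3))) 0xff000000
step 17: q <- (max(lane, s) + (s + s)) 0xc0000000
step 18: s <- (s + 2)                 0xc0000000
step 19: eval (s < (3 + (lane // 3))) 0xc0000000
step 20: s <- ((0 + q) + q)           0xffffffff

Answer: 21 steps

q: 6,6,6,7,8,9,14,15,16,17,18,19,24,25,26,27,28,29,34,35,36,37,38,39,44,45,46,47,48,49,54,55
s: 12,12,12,14,16,18,28,30,32,34,36,38,48,50,52,54,56,58,68,70,72,74,76,78,88,90,92,94,96,98,108,110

steps = 21; useful = 402; efficiency = 402/672 = 67/112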